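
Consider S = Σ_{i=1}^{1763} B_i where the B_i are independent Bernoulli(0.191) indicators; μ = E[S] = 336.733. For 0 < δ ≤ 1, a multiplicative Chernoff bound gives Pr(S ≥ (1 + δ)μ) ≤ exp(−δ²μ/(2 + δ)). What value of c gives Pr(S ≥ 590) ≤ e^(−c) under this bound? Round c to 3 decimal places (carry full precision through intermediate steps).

Write 590 = (1 + δ)μ, so δ = 590/336.733 − 1 = 0.75213…
Then the exponent is δ²μ/(2 + δ) = (590 − μ)² / (μ·(2 + δ)) = 69.215376.

69.215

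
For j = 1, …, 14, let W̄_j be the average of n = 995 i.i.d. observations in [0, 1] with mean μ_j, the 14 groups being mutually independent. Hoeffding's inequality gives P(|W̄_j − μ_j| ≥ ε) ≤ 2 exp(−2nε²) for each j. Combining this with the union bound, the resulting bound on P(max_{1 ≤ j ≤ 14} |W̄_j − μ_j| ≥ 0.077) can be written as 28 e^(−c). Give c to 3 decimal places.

11.799

Union bound over the 14 events: P(max_{1 ≤ j ≤ 14} |W̄_j − μ_j| ≥ 0.077) ≤ 14·2·exp(−2nε²) = 28 exp(−2·995·0.077²).
So c = 2·995·0.077² = 11.7987.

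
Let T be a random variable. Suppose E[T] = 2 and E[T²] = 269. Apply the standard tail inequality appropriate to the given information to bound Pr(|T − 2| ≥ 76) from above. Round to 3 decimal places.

The first two moments determine the variance, so Chebyshev's inequality is the sharpest standard bound available.
Var(T) = E[T²] − (E[T])² = 269 − 4 = 265.
Chebyshev's inequality: Pr(|T − μ| ≥ t) ≤ Var(T)/t² = 265/5776 = 0.0459.

0.046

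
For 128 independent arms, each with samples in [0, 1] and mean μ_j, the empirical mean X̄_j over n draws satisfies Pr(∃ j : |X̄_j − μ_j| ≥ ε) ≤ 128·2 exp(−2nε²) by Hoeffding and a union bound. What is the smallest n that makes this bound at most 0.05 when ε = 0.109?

Need 2·128·exp(−2nε²) ≤ 0.05, i.e. exp(−2nε²) ≤ 0.05/256.
So 2nε² ≥ ln(256/0.05) = 8.540910.
Hence n ≥ 8.540910/(2·0.109²) = 359.436.
The smallest integer n is 360.

360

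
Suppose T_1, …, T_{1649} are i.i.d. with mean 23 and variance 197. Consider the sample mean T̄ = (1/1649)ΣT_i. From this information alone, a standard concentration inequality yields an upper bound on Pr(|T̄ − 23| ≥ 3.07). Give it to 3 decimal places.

0.013

With mean and variance of each term known, Chebyshev's inequality bounds the deviation of the sum (or sample mean).
Var(T̄) = Var(T_i)/n = 197/1649 = 0.11947.
Chebyshev: Pr(|T̄ − 23| ≥ 3.07) ≤ Var(T̄)/(3.07)² = 197/(1649·3.07²) = 0.0127.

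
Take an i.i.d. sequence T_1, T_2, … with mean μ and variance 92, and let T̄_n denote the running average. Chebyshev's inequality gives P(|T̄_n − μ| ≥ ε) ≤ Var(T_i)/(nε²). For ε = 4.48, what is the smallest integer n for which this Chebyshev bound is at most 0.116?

40

Require 92/(n·4.48²) ≤ 0.116, i.e. n ≥ 92/(0.116·4.48²) = 39.516.
The smallest integer n is 40.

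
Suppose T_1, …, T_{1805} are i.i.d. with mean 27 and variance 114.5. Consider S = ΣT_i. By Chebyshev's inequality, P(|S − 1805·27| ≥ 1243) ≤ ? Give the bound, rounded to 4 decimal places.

0.1338

Var(S) = n·Var(T_i) = 1805·114.5 = 206672.5.
Chebyshev: P(|S − 1805·27| ≥ 1243) ≤ Var(S)/1243² = 206672.5/1545049 = 0.1338.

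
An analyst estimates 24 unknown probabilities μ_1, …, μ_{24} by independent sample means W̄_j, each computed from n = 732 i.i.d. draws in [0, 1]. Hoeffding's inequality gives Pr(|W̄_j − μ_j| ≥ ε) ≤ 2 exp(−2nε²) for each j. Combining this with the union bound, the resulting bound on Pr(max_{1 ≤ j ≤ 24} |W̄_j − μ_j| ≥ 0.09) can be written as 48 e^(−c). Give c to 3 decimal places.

Union bound over the 24 events: Pr(max_{1 ≤ j ≤ 24} |W̄_j − μ_j| ≥ 0.09) ≤ 24·2·exp(−2nε²) = 48 exp(−2·732·0.09²).
So c = 2·732·0.09² = 11.8584.

11.858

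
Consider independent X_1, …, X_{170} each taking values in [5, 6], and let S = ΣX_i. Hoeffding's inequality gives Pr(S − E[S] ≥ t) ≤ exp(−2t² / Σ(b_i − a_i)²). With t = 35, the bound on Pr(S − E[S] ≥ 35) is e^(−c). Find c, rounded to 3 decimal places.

14.412

Σ(b_i − a_i)² = 170·(1)² = 170.
c = 2t²/170 = 2·35²/170 = 14.4118.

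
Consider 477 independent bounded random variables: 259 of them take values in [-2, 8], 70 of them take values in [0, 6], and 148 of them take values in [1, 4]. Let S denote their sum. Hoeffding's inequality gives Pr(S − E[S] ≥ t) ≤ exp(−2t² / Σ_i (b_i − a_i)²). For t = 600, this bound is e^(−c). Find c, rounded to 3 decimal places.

24.200

Σ(b_i − a_i)² = 259·10² + 70·6² + 148·3² = 29752.
c = 2t² / 29752 = 2·600² / 29752 = 24.2001.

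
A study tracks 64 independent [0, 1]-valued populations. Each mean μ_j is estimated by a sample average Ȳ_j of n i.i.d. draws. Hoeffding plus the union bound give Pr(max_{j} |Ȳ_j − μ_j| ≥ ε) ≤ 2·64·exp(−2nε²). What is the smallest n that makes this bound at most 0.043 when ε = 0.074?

Need 2·64·exp(−2nε²) ≤ 0.043, i.e. exp(−2nε²) ≤ 0.043/128.
So 2nε² ≥ ln(128/0.043) = 7.998585.
Hence n ≥ 7.998585/(2·0.074²) = 730.331.
The smallest integer n is 731.

731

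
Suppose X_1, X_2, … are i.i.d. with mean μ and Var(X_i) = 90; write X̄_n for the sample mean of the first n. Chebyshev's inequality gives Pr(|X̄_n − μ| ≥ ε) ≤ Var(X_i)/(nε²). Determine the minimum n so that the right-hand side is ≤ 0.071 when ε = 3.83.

87

Require 90/(n·3.83²) ≤ 0.071, i.e. n ≥ 90/(0.071·3.83²) = 86.414.
The smallest integer n is 87.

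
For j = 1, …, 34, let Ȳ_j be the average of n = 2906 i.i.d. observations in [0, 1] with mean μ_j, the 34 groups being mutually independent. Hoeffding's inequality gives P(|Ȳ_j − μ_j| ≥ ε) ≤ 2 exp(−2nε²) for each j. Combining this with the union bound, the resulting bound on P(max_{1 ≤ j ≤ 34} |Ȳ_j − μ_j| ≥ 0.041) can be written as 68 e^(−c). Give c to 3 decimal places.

Union bound over the 34 events: P(max_{1 ≤ j ≤ 34} |Ȳ_j − μ_j| ≥ 0.041) ≤ 34·2·exp(−2nε²) = 68 exp(−2·2906·0.041²).
So c = 2·2906·0.041² = 9.7700.

9.770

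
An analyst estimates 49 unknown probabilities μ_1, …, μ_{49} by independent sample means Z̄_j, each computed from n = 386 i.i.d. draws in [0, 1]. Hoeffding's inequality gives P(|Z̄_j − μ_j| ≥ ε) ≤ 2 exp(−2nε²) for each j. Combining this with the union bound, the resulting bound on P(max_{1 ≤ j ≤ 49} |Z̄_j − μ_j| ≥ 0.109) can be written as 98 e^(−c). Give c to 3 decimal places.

Union bound over the 49 events: P(max_{1 ≤ j ≤ 49} |Z̄_j − μ_j| ≥ 0.109) ≤ 49·2·exp(−2nε²) = 98 exp(−2·386·0.109²).
So c = 2·386·0.109² = 9.1721.

9.172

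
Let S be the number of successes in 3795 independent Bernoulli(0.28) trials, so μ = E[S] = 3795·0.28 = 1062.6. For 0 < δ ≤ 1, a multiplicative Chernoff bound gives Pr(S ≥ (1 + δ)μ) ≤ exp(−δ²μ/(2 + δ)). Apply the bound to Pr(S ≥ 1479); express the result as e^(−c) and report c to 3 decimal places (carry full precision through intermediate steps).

68.220

Write 1479 = (1 + δ)μ, so δ = 1479/1062.6 − 1 = 0.391869…
Then the exponent is δ²μ/(2 + δ) = (1479 − μ)² / (μ·(2 + δ)) = 68.220397.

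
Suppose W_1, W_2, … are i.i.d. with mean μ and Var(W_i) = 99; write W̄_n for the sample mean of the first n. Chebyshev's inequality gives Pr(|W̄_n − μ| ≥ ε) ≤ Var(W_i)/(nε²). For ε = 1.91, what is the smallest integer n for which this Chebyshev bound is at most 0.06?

453

Require 99/(n·1.91²) ≤ 0.06, i.e. n ≥ 99/(0.06·1.91²) = 452.290.
The smallest integer n is 453.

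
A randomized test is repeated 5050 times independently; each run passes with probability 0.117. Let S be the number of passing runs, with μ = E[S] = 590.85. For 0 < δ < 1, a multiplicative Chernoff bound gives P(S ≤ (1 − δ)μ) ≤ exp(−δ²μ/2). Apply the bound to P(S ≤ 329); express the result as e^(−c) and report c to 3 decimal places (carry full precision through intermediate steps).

Write 329 = (1 − δ)μ, so δ = 1 − 329/590.85 = 0.4431751…
Then the exponent is δ²μ/2 = (μ − 329)²/(2μ) = 58.022698.

58.023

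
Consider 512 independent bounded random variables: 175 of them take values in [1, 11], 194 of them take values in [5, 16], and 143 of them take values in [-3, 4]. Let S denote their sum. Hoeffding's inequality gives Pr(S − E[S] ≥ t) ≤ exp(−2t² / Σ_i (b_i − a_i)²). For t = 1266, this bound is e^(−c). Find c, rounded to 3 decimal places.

Σ(b_i − a_i)² = 175·10² + 194·11² + 143·7² = 47981.
c = 2t² / 47981 = 2·1266² / 47981 = 66.8079.

66.808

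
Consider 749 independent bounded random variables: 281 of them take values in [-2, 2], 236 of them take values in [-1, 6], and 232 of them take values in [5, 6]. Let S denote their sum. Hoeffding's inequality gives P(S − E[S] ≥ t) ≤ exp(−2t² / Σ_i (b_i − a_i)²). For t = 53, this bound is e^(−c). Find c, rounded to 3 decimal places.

0.345

Σ(b_i − a_i)² = 281·4² + 236·7² + 232·1² = 16292.
c = 2t² / 16292 = 2·53² / 16292 = 0.3448.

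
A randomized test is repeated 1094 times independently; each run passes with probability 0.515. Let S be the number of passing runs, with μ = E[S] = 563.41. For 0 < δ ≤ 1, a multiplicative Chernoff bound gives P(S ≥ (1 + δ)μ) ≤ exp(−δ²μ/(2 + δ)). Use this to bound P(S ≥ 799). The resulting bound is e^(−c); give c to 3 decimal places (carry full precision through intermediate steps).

40.739

Write 799 = (1 + δ)μ, so δ = 799/563.41 − 1 = 0.4181502…
Then the exponent is δ²μ/(2 + δ) = (799 − μ)² / (μ·(2 + δ)) = 40.738580.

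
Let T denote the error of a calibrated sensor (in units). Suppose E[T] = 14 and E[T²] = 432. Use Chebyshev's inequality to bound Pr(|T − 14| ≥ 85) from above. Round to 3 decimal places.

Var(T) = E[T²] − (E[T])² = 432 − 196 = 236.
Chebyshev's inequality: Pr(|T − μ| ≥ t) ≤ Var(T)/t² = 236/7225 = 0.0327.

0.033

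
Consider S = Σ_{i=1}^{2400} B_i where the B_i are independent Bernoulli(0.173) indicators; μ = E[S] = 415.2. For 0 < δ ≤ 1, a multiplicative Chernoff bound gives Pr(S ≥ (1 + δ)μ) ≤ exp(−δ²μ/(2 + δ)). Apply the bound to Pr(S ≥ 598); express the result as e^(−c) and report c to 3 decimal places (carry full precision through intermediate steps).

Write 598 = (1 + δ)μ, so δ = 598/415.2 − 1 = 0.4402697…
Then the exponent is δ²μ/(2 + δ) = (598 − μ)² / (μ·(2 + δ)) = 32.980497.

32.980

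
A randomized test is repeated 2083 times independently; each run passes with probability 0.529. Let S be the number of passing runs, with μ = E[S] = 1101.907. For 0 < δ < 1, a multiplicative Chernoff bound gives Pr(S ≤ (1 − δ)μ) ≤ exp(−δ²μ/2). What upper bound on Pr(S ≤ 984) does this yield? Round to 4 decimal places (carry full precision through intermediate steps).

Write 984 = (1 − δ)μ, so δ = 1 − 984/1101.907 = 0.1070027…
Then the exponent is δ²μ/2 = (μ − 984)²/(2μ) = 6.308182.
Bound = exp(−6.308182) = 0.00182.

0.0018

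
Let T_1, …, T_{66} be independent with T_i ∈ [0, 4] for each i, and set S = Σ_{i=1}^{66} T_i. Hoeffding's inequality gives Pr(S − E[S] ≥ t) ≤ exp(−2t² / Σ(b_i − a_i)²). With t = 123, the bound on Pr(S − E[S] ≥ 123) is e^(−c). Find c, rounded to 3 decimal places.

Σ(b_i − a_i)² = 66·(4)² = 1056.
c = 2t²/1056 = 2·123²/1056 = 28.6534.

28.653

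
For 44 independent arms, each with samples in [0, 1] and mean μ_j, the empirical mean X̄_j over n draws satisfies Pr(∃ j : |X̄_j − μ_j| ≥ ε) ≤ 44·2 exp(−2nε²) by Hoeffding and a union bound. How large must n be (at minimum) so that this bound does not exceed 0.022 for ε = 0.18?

Need 2·44·exp(−2nε²) ≤ 0.022, i.e. exp(−2nε²) ≤ 0.022/88.
So 2nε² ≥ ln(88/0.022) = 8.294050.
Hence n ≥ 8.294050/(2·0.18²) = 127.995.
The smallest integer n is 128.

128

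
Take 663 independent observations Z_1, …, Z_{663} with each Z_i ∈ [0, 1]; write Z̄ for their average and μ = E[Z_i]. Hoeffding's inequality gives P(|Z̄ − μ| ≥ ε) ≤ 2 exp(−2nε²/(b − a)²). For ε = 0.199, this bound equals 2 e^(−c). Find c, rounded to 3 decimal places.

52.511

c = 2nε²/(b − a)² = 2·663·0.199² / 1² = 52.5109.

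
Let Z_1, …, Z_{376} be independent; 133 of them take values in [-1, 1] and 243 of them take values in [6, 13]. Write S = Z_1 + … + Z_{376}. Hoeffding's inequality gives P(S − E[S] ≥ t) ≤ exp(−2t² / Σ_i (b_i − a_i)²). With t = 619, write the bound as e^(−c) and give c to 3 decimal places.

61.606

Σ(b_i − a_i)² = 133·2² + 243·7² = 12439.
c = 2t² / 12439 = 2·619² / 12439 = 61.6064.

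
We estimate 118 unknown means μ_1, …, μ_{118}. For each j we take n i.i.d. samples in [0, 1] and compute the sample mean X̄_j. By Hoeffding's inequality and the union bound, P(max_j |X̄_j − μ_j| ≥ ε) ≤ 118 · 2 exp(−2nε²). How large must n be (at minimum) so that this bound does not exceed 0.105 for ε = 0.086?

522

Need 2·118·exp(−2nε²) ≤ 0.105, i.e. exp(−2nε²) ≤ 0.105/236.
So 2nε² ≥ ln(236/0.105) = 7.717627.
Hence n ≥ 7.717627/(2·0.086²) = 521.743.
The smallest integer n is 522.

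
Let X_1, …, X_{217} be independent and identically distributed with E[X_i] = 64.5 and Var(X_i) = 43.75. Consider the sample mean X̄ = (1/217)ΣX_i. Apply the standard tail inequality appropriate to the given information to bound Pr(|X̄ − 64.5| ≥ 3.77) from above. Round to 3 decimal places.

0.014

With mean and variance of each term known, Chebyshev's inequality bounds the deviation of the sum (or sample mean).
Var(X̄) = Var(X_i)/n = 43.75/217 = 0.20161.
Chebyshev: Pr(|X̄ − 64.5| ≥ 3.77) ≤ Var(X̄)/(3.77)² = 43.75/(217·3.77²) = 0.0142.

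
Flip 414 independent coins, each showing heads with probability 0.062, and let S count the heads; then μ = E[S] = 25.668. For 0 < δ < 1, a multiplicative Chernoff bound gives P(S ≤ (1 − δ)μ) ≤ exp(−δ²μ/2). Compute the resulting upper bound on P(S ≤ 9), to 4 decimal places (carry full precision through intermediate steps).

Write 9 = (1 − δ)μ, so δ = 1 − 9/25.668 = 0.6493689…
Then the exponent is δ²μ/2 = (μ − 9)²/(2μ) = 5.411840.
Bound = exp(−5.411840) = 0.00446.

0.0045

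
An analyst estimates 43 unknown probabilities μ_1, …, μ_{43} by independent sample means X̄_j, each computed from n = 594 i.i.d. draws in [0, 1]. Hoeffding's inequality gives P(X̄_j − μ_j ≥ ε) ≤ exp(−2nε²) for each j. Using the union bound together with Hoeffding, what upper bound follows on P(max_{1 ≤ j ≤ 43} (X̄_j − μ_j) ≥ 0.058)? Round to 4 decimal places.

Per-experiment Hoeffding bound: exp(−2·594·0.058²) = exp(−3.99643) = 0.018381.
Union bound over 43 events: 43·0.018381 = 0.79039.

0.7904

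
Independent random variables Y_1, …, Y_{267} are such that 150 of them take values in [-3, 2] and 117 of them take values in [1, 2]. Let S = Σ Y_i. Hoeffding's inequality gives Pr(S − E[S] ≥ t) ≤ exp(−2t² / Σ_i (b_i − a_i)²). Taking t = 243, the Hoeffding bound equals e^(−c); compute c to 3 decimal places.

Σ(b_i − a_i)² = 150·5² + 117·1² = 3867.
c = 2t² / 3867 = 2·243² / 3867 = 30.5400.

30.540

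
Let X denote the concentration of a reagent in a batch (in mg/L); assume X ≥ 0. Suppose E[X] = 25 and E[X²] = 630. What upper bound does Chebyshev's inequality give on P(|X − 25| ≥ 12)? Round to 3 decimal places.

Var(X) = E[X²] − (E[X])² = 630 − 625 = 5.
Chebyshev's inequality: P(|X − μ| ≥ t) ≤ Var(X)/t² = 5/144 = 0.0347.

0.035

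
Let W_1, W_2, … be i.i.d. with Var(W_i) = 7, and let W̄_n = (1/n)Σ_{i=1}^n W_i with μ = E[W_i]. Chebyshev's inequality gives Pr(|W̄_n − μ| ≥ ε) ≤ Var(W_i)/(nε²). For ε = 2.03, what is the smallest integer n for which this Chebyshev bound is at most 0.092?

19

Require 7/(n·2.03²) ≤ 0.092, i.e. n ≥ 7/(0.092·2.03²) = 18.464.
The smallest integer n is 19.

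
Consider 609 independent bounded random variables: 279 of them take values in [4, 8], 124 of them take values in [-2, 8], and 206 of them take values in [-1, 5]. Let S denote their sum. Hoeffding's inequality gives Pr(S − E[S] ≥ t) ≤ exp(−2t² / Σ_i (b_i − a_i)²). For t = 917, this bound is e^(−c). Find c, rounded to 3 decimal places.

Σ(b_i − a_i)² = 279·4² + 124·10² + 206·6² = 24280.
c = 2t² / 24280 = 2·917² / 24280 = 69.2660.

69.266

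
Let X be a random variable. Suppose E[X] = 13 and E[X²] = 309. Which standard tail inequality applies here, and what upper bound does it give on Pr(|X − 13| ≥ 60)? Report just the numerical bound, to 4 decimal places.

0.0389

The first two moments determine the variance, so Chebyshev's inequality is the sharpest standard bound available.
Var(X) = E[X²] − (E[X])² = 309 − 169 = 140.
Chebyshev's inequality: Pr(|X − μ| ≥ t) ≤ Var(X)/t² = 140/3600 = 0.0389.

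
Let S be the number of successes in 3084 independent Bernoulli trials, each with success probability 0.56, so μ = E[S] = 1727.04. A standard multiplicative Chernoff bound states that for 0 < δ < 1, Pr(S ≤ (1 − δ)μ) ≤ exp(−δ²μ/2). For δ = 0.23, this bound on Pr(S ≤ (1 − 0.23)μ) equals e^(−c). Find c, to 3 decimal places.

45.680

c = δ²μ/2 = 0.23²·1727.04/2 = 45.6802.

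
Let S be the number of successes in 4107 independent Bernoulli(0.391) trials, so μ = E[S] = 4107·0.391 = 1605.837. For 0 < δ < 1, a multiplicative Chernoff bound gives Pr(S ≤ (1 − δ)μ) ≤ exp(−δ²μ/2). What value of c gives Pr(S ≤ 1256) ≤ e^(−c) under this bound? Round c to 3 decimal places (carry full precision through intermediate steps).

38.107

Write 1256 = (1 − δ)μ, so δ = 1 − 1256/1605.837 = 0.2178534…
Then the exponent is δ²μ/2 = (μ − 1256)²/(2μ) = 38.106584.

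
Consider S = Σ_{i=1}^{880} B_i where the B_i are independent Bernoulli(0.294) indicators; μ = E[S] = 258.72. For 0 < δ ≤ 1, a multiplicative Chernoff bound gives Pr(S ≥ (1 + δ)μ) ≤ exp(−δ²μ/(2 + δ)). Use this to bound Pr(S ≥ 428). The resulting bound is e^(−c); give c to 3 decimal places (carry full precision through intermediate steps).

Write 428 = (1 + δ)μ, so δ = 428/258.72 − 1 = 0.6542981…
Then the exponent is δ²μ/(2 + δ) = (428 − μ)² / (μ·(2 + δ)) = 41.728388.

41.728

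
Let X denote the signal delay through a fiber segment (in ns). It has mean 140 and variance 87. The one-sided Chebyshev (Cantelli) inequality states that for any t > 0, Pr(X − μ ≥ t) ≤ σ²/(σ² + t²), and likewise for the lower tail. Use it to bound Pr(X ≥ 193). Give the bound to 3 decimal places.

0.030

Here σ² = 87 and t = 53, so σ² + t² = 2896.
Cantelli's bound: 87/2896 = 0.0300.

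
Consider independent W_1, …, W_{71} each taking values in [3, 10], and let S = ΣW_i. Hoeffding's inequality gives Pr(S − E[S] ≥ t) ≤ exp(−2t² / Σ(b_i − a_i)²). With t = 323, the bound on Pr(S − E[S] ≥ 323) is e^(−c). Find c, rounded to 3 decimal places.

Σ(b_i − a_i)² = 71·(7)² = 3479.
c = 2t²/3479 = 2·323²/3479 = 59.9764.

59.976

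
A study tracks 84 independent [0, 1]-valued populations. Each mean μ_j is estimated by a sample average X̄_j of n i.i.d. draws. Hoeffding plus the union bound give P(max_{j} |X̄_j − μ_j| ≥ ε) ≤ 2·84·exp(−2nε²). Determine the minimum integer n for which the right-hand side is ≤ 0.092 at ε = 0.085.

520

Need 2·84·exp(−2nε²) ≤ 0.092, i.e. exp(−2nε²) ≤ 0.092/168.
So 2nε² ≥ ln(168/0.092) = 7.509931.
Hence n ≥ 7.509931/(2·0.085²) = 519.718.
The smallest integer n is 520.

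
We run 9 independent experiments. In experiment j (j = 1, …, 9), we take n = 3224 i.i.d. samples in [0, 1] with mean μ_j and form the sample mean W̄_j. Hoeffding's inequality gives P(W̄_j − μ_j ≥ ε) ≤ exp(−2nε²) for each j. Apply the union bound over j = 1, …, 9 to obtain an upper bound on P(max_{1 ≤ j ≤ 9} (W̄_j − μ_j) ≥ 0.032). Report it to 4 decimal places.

Per-experiment Hoeffding bound: exp(−2·3224·0.032²) = exp(−6.60275) = 0.0013566.
Union bound over 9 events: 9·0.0013566 = 0.01221.

0.0122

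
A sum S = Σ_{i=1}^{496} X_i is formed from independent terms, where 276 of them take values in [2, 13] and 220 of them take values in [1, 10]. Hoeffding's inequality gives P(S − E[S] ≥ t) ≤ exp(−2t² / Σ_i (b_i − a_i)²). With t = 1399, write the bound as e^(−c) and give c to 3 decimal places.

Σ(b_i − a_i)² = 276·11² + 220·9² = 51216.
c = 2t² / 51216 = 2·1399² / 51216 = 76.4293.

76.429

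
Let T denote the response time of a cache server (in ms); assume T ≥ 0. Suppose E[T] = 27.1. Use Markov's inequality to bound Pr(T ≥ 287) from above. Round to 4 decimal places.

Markov's inequality: for a non-negative random variable, Pr(T ≥ a) ≤ E[T]/a.
Here E[T] = 27.1 and a = 287, so the bound is 27.1/287 = 0.0944.

0.0944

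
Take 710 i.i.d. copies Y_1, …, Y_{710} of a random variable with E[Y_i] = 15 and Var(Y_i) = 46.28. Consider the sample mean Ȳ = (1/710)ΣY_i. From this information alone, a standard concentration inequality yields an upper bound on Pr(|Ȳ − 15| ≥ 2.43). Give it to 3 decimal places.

With mean and variance of each term known, Chebyshev's inequality bounds the deviation of the sum (or sample mean).
Var(Ȳ) = Var(Y_i)/n = 46.28/710 = 0.065183.
Chebyshev: Pr(|Ȳ − 15| ≥ 2.43) ≤ Var(Ȳ)/(2.43)² = 46.28/(710·2.43²) = 0.0110.

0.011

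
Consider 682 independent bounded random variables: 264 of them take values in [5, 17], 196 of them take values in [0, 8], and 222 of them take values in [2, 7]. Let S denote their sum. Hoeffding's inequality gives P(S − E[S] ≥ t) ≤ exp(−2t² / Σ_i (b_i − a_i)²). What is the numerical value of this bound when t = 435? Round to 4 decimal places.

0.0012

Σ(b_i − a_i)² = 264·12² + 196·8² + 222·5² = 56110.
Exponent = 2·435² / 56110 = 6.74479.
Bound = exp(−6.74479) = 0.00118.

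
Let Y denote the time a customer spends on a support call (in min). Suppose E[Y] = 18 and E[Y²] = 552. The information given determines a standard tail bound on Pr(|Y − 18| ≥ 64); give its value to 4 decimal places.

0.0557

The first two moments determine the variance, so Chebyshev's inequality is the sharpest standard bound available.
Var(Y) = E[Y²] − (E[Y])² = 552 − 324 = 228.
Chebyshev's inequality: Pr(|Y − μ| ≥ t) ≤ Var(Y)/t² = 228/4096 = 0.0557.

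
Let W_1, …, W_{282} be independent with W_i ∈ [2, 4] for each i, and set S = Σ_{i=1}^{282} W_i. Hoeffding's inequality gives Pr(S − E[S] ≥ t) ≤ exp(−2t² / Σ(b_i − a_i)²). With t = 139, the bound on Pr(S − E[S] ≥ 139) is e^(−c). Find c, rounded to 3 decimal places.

Σ(b_i − a_i)² = 282·(2)² = 1128.
c = 2t²/1128 = 2·139²/1128 = 34.2571.

34.257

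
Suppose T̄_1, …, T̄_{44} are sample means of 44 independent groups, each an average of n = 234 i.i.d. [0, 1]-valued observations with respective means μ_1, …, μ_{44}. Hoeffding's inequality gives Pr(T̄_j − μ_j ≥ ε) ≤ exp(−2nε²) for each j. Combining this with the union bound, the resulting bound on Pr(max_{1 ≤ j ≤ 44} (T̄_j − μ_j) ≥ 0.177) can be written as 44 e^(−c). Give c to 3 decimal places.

14.662

Union bound over the 44 events: Pr(max_{1 ≤ j ≤ 44} (T̄_j − μ_j) ≥ 0.177) ≤ 44·exp(−2nε²) = 44 exp(−2·234·0.177²).
So c = 2·234·0.177² = 14.6620.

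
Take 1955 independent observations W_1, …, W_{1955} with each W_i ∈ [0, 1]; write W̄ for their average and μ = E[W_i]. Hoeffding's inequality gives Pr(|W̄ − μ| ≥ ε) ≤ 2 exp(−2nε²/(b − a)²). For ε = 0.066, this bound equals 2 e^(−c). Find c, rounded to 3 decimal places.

c = 2nε²/(b − a)² = 2·1955·0.066² / 1² = 17.0320.

17.032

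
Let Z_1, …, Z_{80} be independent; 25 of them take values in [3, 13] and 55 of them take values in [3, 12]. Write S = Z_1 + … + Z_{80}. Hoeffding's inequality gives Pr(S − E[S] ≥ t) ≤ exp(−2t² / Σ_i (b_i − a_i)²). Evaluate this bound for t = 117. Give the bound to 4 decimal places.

Σ(b_i − a_i)² = 25·10² + 55·9² = 6955.
Exponent = 2·117² / 6955 = 3.93645.
Bound = exp(−3.93645) = 0.01952.

0.0195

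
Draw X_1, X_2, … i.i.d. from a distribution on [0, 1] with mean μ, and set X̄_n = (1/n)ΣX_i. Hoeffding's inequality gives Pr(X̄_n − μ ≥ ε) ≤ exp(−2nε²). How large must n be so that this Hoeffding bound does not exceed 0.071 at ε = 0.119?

Require exp(−2nε²) ≤ 0.071, i.e. 2nε² ≥ ln(1/0.071) = 2.645075.
So n ≥ 2.645075 / (2·0.119²) = 93.393.
The smallest integer n is 94.

94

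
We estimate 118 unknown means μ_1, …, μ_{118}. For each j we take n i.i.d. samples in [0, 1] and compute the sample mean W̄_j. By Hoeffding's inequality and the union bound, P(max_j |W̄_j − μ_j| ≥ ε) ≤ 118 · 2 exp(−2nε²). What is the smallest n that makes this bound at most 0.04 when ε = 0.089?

Need 2·118·exp(−2nε²) ≤ 0.04, i.e. exp(−2nε²) ≤ 0.04/236.
So 2nε² ≥ ln(236/0.04) = 8.682708.
Hence n ≥ 8.682708/(2·0.089²) = 548.082.
The smallest integer n is 549.

549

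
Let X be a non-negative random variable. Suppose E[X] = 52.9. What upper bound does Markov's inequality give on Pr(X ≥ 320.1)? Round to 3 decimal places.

Markov's inequality: for a non-negative random variable, Pr(X ≥ a) ≤ E[X]/a.
Here E[X] = 52.9 and a = 320.1, so the bound is 52.9/320.1 = 0.1653.

0.165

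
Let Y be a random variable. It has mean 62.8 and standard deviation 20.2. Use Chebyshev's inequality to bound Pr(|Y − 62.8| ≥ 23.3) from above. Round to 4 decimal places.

0.7516

Chebyshev: Pr(|Y − μ| ≥ t) ≤ Var(Y)/t².
Var(Y) = σ² = 20.2² = 408.04.
Bound = 408.04 / 542.89 = 0.7516.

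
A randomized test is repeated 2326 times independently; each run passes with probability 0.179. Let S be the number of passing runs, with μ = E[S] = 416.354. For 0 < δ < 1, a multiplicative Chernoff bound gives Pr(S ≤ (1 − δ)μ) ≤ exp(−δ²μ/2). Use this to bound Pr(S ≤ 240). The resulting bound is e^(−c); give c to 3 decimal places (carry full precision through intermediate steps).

37.349

Write 240 = (1 − δ)μ, so δ = 1 − 240/416.354 = 0.4235674…
Then the exponent is δ²μ/2 = (μ − 240)²/(2μ) = 37.348907.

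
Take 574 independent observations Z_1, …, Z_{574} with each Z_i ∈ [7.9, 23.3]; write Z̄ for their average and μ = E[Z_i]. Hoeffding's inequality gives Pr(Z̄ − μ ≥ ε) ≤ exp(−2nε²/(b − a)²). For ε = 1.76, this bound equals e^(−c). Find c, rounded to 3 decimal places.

c = 2nε²/(b − a)² = 2·574·1.76² / 15.4² = 14.9943.

14.994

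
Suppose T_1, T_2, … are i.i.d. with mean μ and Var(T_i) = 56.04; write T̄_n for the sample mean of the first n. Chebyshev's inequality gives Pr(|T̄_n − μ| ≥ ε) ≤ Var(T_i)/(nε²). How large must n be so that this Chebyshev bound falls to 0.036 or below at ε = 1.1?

Require 56.04/(n·1.1²) ≤ 0.036, i.e. n ≥ 56.04/(0.036·1.1²) = 1286.501.
The smallest integer n is 1287.

1287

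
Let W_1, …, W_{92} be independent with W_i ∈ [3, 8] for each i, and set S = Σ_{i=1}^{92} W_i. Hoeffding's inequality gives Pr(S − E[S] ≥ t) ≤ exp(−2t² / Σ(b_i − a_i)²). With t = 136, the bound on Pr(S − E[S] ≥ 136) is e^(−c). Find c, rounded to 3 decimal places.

16.083

Σ(b_i − a_i)² = 92·(5)² = 2300.
c = 2t²/2300 = 2·136²/2300 = 16.0835.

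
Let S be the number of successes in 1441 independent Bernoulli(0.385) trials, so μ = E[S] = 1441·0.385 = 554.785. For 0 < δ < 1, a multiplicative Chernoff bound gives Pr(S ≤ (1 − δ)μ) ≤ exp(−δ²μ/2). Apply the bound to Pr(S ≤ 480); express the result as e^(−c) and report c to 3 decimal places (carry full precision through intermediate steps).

5.041

Write 480 = (1 − δ)μ, so δ = 1 − 480/554.785 = 0.1348…
Then the exponent is δ²μ/2 = (μ − 480)²/(2μ) = 5.040508.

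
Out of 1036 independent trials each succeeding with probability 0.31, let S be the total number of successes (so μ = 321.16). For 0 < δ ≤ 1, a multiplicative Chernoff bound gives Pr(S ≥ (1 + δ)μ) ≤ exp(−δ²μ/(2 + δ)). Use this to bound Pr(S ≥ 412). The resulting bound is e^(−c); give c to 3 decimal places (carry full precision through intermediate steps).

Write 412 = (1 + δ)μ, so δ = 412/321.16 − 1 = 0.2828497…
Then the exponent is δ²μ/(2 + δ) = (412 − μ)² / (μ·(2 + δ)) = 11.255259.

11.255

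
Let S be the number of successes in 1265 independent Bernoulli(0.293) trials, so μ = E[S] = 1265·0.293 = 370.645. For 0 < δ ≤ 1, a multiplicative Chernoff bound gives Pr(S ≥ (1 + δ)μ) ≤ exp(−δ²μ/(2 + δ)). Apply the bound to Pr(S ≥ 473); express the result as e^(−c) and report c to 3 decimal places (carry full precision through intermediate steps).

12.418

Write 473 = (1 + δ)μ, so δ = 473/370.645 − 1 = 0.2761537…
Then the exponent is δ²μ/(2 + δ) = (473 − μ)² / (μ·(2 + δ)) = 12.418193.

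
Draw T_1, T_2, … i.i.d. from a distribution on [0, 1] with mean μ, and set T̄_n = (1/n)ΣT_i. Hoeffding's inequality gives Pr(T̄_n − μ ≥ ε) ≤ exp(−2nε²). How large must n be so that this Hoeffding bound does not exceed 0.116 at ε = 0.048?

468

Require exp(−2nε²) ≤ 0.116, i.e. 2nε² ≥ ln(1/0.116) = 2.154165.
So n ≥ 2.154165 / (2·0.048²) = 467.484.
The smallest integer n is 468.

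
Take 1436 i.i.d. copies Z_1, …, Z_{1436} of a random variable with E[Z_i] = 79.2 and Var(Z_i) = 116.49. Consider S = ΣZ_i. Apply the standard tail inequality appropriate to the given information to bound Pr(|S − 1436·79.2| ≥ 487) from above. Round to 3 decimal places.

0.705

With mean and variance of each term known, Chebyshev's inequality bounds the deviation of the sum (or sample mean).
Var(S) = n·Var(Z_i) = 1436·116.49 = 167279.64.
Chebyshev: Pr(|S − 1436·79.2| ≥ 487) ≤ Var(S)/487² = 167279.64/237169 = 0.7053.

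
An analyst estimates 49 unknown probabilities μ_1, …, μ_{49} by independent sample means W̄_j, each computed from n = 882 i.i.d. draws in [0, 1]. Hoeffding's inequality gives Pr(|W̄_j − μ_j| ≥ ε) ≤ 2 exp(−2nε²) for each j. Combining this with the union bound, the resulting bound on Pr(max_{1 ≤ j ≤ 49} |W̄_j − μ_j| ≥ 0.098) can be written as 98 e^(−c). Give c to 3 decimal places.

16.941

Union bound over the 49 events: Pr(max_{1 ≤ j ≤ 49} |W̄_j − μ_j| ≥ 0.098) ≤ 49·2·exp(−2nε²) = 98 exp(−2·882·0.098²).
So c = 2·882·0.098² = 16.9415.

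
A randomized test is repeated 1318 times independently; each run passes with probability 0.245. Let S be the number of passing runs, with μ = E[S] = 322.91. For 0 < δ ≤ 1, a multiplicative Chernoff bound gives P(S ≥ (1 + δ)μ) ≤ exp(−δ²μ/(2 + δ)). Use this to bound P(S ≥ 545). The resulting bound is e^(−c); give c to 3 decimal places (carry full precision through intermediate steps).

Write 545 = (1 + δ)μ, so δ = 545/322.91 − 1 = 0.6877768…
Then the exponent is δ²μ/(2 + δ) = (545 − μ)² / (μ·(2 + δ)) = 56.830741.

56.831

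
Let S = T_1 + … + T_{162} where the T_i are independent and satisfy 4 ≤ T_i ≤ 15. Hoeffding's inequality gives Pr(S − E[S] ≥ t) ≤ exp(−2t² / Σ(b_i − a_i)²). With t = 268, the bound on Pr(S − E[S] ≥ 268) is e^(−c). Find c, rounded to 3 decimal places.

Σ(b_i − a_i)² = 162·(11)² = 19602.
c = 2t²/19602 = 2·268²/19602 = 7.3282.

7.328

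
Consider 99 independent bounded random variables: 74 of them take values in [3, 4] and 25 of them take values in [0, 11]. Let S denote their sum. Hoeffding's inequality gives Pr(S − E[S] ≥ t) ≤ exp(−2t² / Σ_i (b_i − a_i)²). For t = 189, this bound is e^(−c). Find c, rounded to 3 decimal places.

Σ(b_i − a_i)² = 74·1² + 25·11² = 3099.
c = 2t² / 3099 = 2·189² / 3099 = 23.0532.

23.053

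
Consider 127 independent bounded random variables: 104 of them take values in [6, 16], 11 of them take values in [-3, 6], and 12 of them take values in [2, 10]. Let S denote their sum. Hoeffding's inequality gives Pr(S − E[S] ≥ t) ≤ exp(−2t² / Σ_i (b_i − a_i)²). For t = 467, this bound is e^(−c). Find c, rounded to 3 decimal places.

Σ(b_i − a_i)² = 104·10² + 11·9² + 12·8² = 12059.
c = 2t² / 12059 = 2·467² / 12059 = 36.1703.

36.170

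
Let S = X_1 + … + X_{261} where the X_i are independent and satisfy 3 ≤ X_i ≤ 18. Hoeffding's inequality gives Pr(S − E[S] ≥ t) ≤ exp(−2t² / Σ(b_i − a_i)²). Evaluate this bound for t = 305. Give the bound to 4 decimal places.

Σ(b_i − a_i)² = 261·(15)² = 58725.
Exponent = 2·305²/58725 = 3.1682.
Bound = exp(−3.1682) = 0.04208.

0.0421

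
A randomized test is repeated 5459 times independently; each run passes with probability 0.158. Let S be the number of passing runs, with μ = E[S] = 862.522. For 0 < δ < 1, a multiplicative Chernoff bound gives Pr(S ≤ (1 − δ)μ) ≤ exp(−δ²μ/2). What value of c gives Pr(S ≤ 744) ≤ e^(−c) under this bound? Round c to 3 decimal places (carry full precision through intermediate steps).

8.143

Write 744 = (1 − δ)μ, so δ = 1 − 744/862.522 = 0.1374133…
Then the exponent is δ²μ/2 = (μ − 744)²/(2μ) = 8.143250.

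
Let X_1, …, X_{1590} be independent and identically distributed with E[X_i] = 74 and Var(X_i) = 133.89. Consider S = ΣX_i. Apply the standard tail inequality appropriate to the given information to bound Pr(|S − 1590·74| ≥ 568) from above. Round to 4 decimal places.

0.6599

With mean and variance of each term known, Chebyshev's inequality bounds the deviation of the sum (or sample mean).
Var(S) = n·Var(X_i) = 1590·133.89 = 212885.1.
Chebyshev: Pr(|S − 1590·74| ≥ 568) ≤ Var(S)/568² = 212885.1/322624 = 0.6599.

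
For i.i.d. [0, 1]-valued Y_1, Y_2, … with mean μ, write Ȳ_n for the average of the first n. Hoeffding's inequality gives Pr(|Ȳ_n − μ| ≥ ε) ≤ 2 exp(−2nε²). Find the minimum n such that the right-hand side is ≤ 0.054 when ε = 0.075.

322

Require 2·exp(−2nε²) ≤ 0.054, i.e. 2nε² ≥ ln(2/0.054) = 3.611918.
So n ≥ 3.611918 / (2·0.075²) = 321.059.
The smallest integer n is 322.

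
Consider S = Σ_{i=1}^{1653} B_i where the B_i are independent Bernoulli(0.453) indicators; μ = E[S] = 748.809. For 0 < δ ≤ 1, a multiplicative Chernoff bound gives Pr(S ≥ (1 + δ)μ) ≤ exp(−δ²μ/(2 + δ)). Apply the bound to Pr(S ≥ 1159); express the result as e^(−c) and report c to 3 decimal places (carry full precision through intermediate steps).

Write 1159 = (1 + δ)μ, so δ = 1159/748.809 − 1 = 0.5477912…
Then the exponent is δ²μ/(2 + δ) = (1159 − μ)² / (μ·(2 + δ)) = 88.193659.

88.194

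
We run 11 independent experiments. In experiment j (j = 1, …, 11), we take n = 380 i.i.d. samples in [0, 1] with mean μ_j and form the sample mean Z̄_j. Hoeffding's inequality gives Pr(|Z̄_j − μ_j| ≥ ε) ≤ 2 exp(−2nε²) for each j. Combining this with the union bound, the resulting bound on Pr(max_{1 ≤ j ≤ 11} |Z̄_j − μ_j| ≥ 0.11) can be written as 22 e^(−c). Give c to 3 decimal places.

Union bound over the 11 events: Pr(max_{1 ≤ j ≤ 11} |Z̄_j − μ_j| ≥ 0.11) ≤ 11·2·exp(−2nε²) = 22 exp(−2·380·0.11²).
So c = 2·380·0.11² = 9.1960.

9.196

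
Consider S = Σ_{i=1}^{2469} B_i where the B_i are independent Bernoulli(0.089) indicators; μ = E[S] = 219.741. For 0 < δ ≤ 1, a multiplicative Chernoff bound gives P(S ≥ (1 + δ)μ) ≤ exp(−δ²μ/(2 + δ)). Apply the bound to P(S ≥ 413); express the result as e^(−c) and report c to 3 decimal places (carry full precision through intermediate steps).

Write 413 = (1 + δ)μ, so δ = 413/219.741 − 1 = 0.8794854…
Then the exponent is δ²μ/(2 + δ) = (413 − μ)² / (μ·(2 + δ)) = 59.027376.

59.027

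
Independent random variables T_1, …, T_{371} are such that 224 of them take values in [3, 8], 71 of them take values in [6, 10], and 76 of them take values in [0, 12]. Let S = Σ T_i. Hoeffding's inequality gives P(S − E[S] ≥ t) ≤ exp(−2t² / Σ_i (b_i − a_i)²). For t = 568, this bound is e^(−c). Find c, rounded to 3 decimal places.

Σ(b_i − a_i)² = 224·5² + 71·4² + 76·12² = 17680.
c = 2t² / 17680 = 2·568² / 17680 = 36.4959.

36.496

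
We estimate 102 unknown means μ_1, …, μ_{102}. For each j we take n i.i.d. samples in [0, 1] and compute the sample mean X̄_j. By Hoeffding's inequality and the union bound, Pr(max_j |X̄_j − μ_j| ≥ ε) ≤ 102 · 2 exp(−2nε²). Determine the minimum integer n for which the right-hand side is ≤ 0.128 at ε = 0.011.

Need 2·102·exp(−2nε²) ≤ 0.128, i.e. exp(−2nε²) ≤ 0.128/204.
So 2nε² ≥ ln(204/0.128) = 7.373845.
Hence n ≥ 7.373845/(2·0.011²) = 30470.434.
The smallest integer n is 30471.

30471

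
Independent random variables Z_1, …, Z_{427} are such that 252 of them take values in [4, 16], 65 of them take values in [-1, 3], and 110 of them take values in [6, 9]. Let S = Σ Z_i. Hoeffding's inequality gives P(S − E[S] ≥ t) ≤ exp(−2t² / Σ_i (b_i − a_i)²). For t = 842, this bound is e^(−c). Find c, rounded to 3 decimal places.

Σ(b_i − a_i)² = 252·12² + 65·4² + 110·3² = 38318.
c = 2t² / 38318 = 2·842² / 38318 = 37.0042.

37.004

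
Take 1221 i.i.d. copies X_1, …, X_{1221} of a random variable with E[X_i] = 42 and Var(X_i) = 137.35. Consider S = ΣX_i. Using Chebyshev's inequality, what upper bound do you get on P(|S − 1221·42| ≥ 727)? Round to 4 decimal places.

Var(S) = n·Var(X_i) = 1221·137.35 = 167704.35.
Chebyshev: P(|S − 1221·42| ≥ 727) ≤ Var(S)/727² = 167704.35/528529 = 0.3173.

0.3173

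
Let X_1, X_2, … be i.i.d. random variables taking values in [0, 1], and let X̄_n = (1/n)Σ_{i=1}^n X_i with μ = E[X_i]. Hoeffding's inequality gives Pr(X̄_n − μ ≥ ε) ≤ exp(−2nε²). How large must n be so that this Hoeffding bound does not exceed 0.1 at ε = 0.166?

Require exp(−2nε²) ≤ 0.1, i.e. 2nε² ≥ ln(1/0.1) = 2.302585.
So n ≥ 2.302585 / (2·0.166²) = 41.780.
The smallest integer n is 42.

42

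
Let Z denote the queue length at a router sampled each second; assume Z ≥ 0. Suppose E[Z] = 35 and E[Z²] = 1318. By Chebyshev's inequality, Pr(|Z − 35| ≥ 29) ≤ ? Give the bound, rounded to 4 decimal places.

Var(Z) = E[Z²] − (E[Z])² = 1318 − 1225 = 93.
Chebyshev's inequality: Pr(|Z − μ| ≥ t) ≤ Var(Z)/t² = 93/841 = 0.1106.

0.1106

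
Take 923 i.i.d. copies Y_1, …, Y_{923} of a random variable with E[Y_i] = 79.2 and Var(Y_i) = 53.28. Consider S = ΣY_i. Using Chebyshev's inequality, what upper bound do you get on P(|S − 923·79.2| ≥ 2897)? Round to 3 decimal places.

Var(S) = n·Var(Y_i) = 923·53.28 = 49177.44.
Chebyshev: P(|S − 923·79.2| ≥ 2897) ≤ Var(S)/2897² = 49177.44/8392609 = 0.0059.

0.006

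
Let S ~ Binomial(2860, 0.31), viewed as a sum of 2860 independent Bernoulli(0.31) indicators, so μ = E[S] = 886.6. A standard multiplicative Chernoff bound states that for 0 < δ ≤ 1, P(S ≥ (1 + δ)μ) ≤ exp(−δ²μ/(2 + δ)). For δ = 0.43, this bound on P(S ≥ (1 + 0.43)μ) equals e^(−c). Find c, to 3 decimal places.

67.462

c = δ²μ/(2 + δ) = 0.43²·886.6/(2 + 0.43) = 67.4619.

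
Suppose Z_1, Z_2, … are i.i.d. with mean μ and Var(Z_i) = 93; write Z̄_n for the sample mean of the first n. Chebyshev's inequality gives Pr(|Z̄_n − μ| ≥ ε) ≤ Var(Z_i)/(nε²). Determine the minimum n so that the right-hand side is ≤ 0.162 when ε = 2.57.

87

Require 93/(n·2.57²) ≤ 0.162, i.e. n ≥ 93/(0.162·2.57²) = 86.916.
The smallest integer n is 87.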